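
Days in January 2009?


Month: January (month 1)
January has 31 days

31 days


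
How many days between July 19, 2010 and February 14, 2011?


From July 19, 2010 to February 14, 2011
Rest of July 2010: 31 - 19 = 12
Full months: August 31, September 30, October 31, November 30, December 31, January 31
Days into February 2011: 14
Total = 12 + 31 + 30 + 31 + 30 + 31 + 31 + 14 = 210 days

210 days


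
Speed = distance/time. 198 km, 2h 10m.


91.4 km/h

Distance: 198 km
Time: 2h 10m = 130 min = 130/60 = 13/6 hours
Speed = 198 ÷ (13/6) = 198 × 6 / 13 = 1188/13 ≈ 91.4 km/h


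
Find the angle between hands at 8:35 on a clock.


Hour hand = 8×30 + 35×0.5 = 257.5°
Minute hand = 35×6 = 210°
Difference = |257.5 - 210| = 47.5°

47.5°


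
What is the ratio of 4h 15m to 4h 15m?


1:1 (1.00)

Duration 1: 255 minutes
Duration 2: 255 minutes
Ratio = 255:255
GCD = 255
Simplified = 1:1
As a decimal: 1/1 = 1.00


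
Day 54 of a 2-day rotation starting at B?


Shift A

Shifts: A, B
Start: B (index 1)
Day 54: (1 + 54 - 1) mod 2
= 54 mod 2
= 0
Index 0 → shift A


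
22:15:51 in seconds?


Hours: 22 × 3600 = 79200
Minutes: 15 × 60 = 900
Seconds: 51
Total = 79200 + 900 + 51 = 80151

80151 seconds


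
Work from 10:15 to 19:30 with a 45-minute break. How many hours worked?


8h 30m (510 minutes)

Total time = (19×60+30) - (10×60+15)
= 1170 - 615 = 555 min
Minus break: 555 - 45 = 510 min
= 8h 30m


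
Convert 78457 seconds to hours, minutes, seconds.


Hours: 78457 ÷ 3600 = 21 remainder 2857
Minutes: 2857 ÷ 60 = 47 remainder 37
Seconds: 37

21h 47m 37s


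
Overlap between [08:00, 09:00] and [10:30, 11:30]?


0 minutes

Meeting A: 480-540 (in minutes from midnight)
Meeting B: 630-690
Overlap start = max(480, 630) = 630
Overlap end = min(540, 690) = 540
Overlap = max(0, 540 - 630) = 0 min


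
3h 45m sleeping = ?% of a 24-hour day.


Time: 225 minutes
Day: 1440 minutes
Percentage = (225/1440) × 100 ≈ 15.6%

15.6%


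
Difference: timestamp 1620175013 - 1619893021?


281992 seconds (78.3 hours / 3.26 days)

Difference = 1620175013 - 1619893021 = 281992 seconds
In hours: 281992 / 3600 ≈ 78.3
In days: 281992 / 86400 ≈ 3.26


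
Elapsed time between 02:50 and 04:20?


End time in minutes: 4×60 + 20 = 260
Start time in minutes: 2×60 + 50 = 170
Difference = 260 - 170 = 90 minutes
= 1 hours 30 minutes

1h 30m


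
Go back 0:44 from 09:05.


Start: 545 minutes from midnight
Subtract: 44 minutes
Remaining: 545 - 44 = 501
Hours: 8, Minutes: 21

08:21


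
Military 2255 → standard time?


Hour: 22
22 - 12 = 10 → PM

10:55 PM


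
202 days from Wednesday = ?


Start: Wednesday (index 2)
(2 + 202) mod 7
= 204 mod 7
= 1
Index 1 → Tuesday

Tuesday


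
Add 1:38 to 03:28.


Start: 208 minutes from midnight
Add: 98 minutes
Total: 306 minutes
Hours: 306 ÷ 60 = 5 remainder 6

05:06


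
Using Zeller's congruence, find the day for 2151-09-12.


Zeller's congruence:
q=12, m=9, k=51, j=21
h = (12 + ⌊13×10/5⌋ + 51 + ⌊51/4⌋ + ⌊21/4⌋ - 2×21) mod 7
= (12 + 26 + 51 + 12 + 5 - 42) mod 7
= 64 mod 7 = 1
h=1 → Sunday

Sunday


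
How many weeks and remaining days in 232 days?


33 weeks 1 days

Weeks: 232 ÷ 7 = 33 remainder 1


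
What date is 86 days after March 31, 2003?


June 25, 2003

Start: March 31, 2003
Add 86 days
March 31 → April 1: 31 - 31 + 1 = 1 days (86 - 1 = 85 left)
April 1 → May 1: 30 - 1 + 1 = 30 days (85 - 30 = 55 left)
May 1 → June 1: 31 - 1 + 1 = 31 days (55 - 31 = 24 left)
June 1 + 24 = June 25, 2003


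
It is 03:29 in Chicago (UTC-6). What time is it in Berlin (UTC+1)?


Time difference = UTC+1 - UTC-6 = +7 hours
New hour = (3 + 7) mod 24
= 10 mod 24 = 10
Minutes unchanged → 10:29

10:29


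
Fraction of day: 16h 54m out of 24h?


Total minutes: 16×60 + 54 = 1014
Day = 24×60 = 1440 minutes
Fraction = 1014/1440 ≈ 0.7042
As a percentage: 1014/1440 × 100 ≈ 70.42%

0.7042 (70.42%)


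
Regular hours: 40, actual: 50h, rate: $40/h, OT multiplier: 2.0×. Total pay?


Regular: 40h × $40 = $1600.00
Overtime: 50 - 40 = 10h
OT pay: 10h × $40 × 2.0 = $800.00
Total = $1600.00 + $800.00 = $2400.00

$2400.00


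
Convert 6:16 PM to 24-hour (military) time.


Input: 6:16 PM
PM: 6 + 12 = 18

18:16


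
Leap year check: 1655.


Rules: divisible by 4 AND (not by 100 OR by 400)
1655 ÷ 4 = 413 remainder 3 → not divisible by 4
Not divisible by 4 → not a leap year

No


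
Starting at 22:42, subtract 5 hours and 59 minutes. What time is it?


Start: 1362 minutes from midnight
Subtract: 359 minutes
Remaining: 1362 - 359 = 1003
Hours: 16, Minutes: 43

16:43


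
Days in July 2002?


Month: July (month 7)
July has 31 days

31 days


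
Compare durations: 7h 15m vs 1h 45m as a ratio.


Duration 1: 435 minutes
Duration 2: 105 minutes
Ratio = 435:105
GCD = 15
Simplified = 29:7
As a decimal: 29/7 ≈ 4.14

29:7 (4.14)


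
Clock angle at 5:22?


29.0°

Hour hand = 5×30 + 22×0.5 = 161.0°
Minute hand = 22×6 = 132°
Difference = |161.0 - 132| = 29.0°


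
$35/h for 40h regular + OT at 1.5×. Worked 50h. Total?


Regular: 40h × $35 = $1400.00
Overtime: 50 - 40 = 10h
OT pay: 10h × $35 × 1.5 = $525.00
Total = $1400.00 + $525.00 = $1925.00

$1925.00


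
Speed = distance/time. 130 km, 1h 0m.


130.0 km/h

Distance: 130 km
Time: 1 hours
Speed = 130 / 1 = 130.0 km/h


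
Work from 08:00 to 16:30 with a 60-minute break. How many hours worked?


7h 30m (450 minutes)

Total time = (16×60+30) - (8×60+0)
= 990 - 480 = 510 min
Minus break: 510 - 60 = 450 min
= 7h 30m


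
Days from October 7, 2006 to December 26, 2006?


From October 7, 2006 to December 26, 2006
Rest of October 2006: 31 - 7 = 24
Full months: November 30
Days into December 2006: 26
Total = 24 + 30 + 26 = 80 days

80 days


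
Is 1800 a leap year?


No

Rules: divisible by 4 AND (not by 100 OR by 400)
1800 ÷ 4 = 450 exactly → divisible by 4
1800 ÷ 100 = 18 exactly → divisible by 100
1800 ÷ 400 = 4 remainder 200 → not divisible by 400
Divisible by 100 but not by 400 → not a leap year


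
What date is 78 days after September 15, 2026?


Start: September 15, 2026
Add 78 days
September 15 → October 1: 30 - 15 + 1 = 16 days (78 - 16 = 62 left)
October 1 → November 1: 31 - 1 + 1 = 31 days (62 - 31 = 31 left)
November 1 → December 1: 30 - 1 + 1 = 30 days (31 - 30 = 1 left)
December 1 + 1 = December 2, 2026

December 2, 2026


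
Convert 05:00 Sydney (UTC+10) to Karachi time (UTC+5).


Time difference = UTC+5 - UTC+10 = -5 hours
New hour = (5 -5) mod 24
= 0 mod 24 = 0
Minutes unchanged → 00:00

00:00


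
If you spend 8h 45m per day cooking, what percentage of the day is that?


Time: 525 minutes
Day: 1440 minutes
Percentage = (525/1440) × 100 ≈ 36.5%

36.5%


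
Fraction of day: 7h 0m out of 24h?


Total minutes: 7×60 + 0 = 420
Day = 24×60 = 1440 minutes
Fraction = 420/1440 ≈ 0.2917
As a percentage: 420/1440 × 100 ≈ 29.17%

0.2917 (29.17%)


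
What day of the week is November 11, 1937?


Thursday

Zeller's congruence:
q=11, m=11, k=37, j=19
h = (11 + ⌊13×12/5⌋ + 37 + ⌊37/4⌋ + ⌊19/4⌋ - 2×19) mod 7
= (11 + 31 + 37 + 9 + 4 - 38) mod 7
= 54 mod 7 = 5
h=5 → Thursday


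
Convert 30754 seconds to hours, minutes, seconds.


8h 32m 34s

Hours: 30754 ÷ 3600 = 8 remainder 1954
Minutes: 1954 ÷ 60 = 32 remainder 34
Seconds: 34


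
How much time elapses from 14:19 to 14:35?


End time in minutes: 14×60 + 35 = 875
Start time in minutes: 14×60 + 19 = 859
Difference = 875 - 859 = 16 minutes
= 0 hours 16 minutes

0h 16m


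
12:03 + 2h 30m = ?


14:33

Start: 723 minutes from midnight
Add: 150 minutes
Total: 873 minutes
Hours: 873 ÷ 60 = 14 remainder 33


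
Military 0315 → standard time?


3:15 AM

Hour: 3
3 < 12 → AM


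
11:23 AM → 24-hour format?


11:23

Input: 11:23 AM
AM hour stays: 11


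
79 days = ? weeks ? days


11 weeks 2 days

Weeks: 79 ÷ 7 = 11 remainder 2


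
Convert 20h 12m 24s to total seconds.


72744 seconds

Hours: 20 × 3600 = 72000
Minutes: 12 × 60 = 720
Seconds: 24
Total = 72000 + 720 + 24 = 72744


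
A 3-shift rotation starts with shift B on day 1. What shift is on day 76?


Shifts: A, B, C
Start: B (index 1)
Day 76: (1 + 76 - 1) mod 3
= 76 mod 3
= 1
Index 1 → shift B

Shift B


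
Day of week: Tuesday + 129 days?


Friday

Start: Tuesday (index 1)
(1 + 129) mod 7
= 130 mod 7
= 4
Index 4 → Friday


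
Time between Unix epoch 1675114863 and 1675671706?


556843 seconds (154.7 hours / 6.44 days)

Difference = 1675671706 - 1675114863 = 556843 seconds
In hours: 556843 / 3600 ≈ 154.7
In days: 556843 / 86400 ≈ 6.44


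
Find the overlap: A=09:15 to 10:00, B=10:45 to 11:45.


Meeting A: 555-600 (in minutes from midnight)
Meeting B: 645-705
Overlap start = max(555, 645) = 645
Overlap end = min(600, 705) = 600
Overlap = max(0, 600 - 645) = 0 min

0 minutes


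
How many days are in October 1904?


31 days

Month: October (month 10)
October has 31 days


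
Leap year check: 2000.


Yes

Rules: divisible by 4 AND (not by 100 OR by 400)
2000 ÷ 4 = 500 exactly → divisible by 4
2000 ÷ 100 = 20 exactly → divisible by 100
2000 ÷ 400 = 5 exactly → divisible by 400
Divisible by 400 → leap year


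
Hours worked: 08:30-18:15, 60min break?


Total time = (18×60+15) - (8×60+30)
= 1095 - 510 = 585 min
Minus break: 585 - 60 = 525 min
= 8h 45m

8h 45m (525 minutes)


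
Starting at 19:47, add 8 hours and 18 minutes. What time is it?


Start: 1187 minutes from midnight
Add: 498 minutes
Total: 1685 minutes
Hours: 1685 ÷ 60 = 28 remainder 5
28 ≥ 24 → 28 - 24 = 4 (next day)

04:05 (next day)


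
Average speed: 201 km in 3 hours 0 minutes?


Distance: 201 km
Time: 3 hours
Speed = 201 / 3 = 67.0 km/h

67.0 km/h


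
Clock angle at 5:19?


Hour hand = 5×30 + 19×0.5 = 159.5°
Minute hand = 19×6 = 114°
Difference = |159.5 - 114| = 45.5°

45.5°


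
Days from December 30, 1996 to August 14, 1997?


From December 30, 1996 to August 14, 1997
Rest of December 1996: 31 - 30 = 1
Full months: January 31, February 1997 28, March 31, April 30, May 31, June 30, July 31
Days into August 1997: 14
Total = 1 + 31 + 28 + 31 + 30 + 31 + 30 + 31 + 14 = 227 days

227 days


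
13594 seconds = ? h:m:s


3h 46m 34s

Hours: 13594 ÷ 3600 = 3 remainder 2794
Minutes: 2794 ÷ 60 = 46 remainder 34
Seconds: 34


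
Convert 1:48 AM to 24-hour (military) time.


01:48

Input: 1:48 AM
AM hour stays: 1


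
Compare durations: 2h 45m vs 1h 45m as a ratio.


Duration 1: 165 minutes
Duration 2: 105 minutes
Ratio = 165:105
GCD = 15
Simplified = 11:7
As a decimal: 11/7 ≈ 1.57

11:7 (1.57)


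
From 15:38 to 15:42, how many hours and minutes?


0h 4m

End time in minutes: 15×60 + 42 = 942
Start time in minutes: 15×60 + 38 = 938
Difference = 942 - 938 = 4 minutes
= 0 hours 4 minutes


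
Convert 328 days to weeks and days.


46 weeks 6 days

Weeks: 328 ÷ 7 = 46 remainder 6


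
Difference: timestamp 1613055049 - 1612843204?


Difference = 1613055049 - 1612843204 = 211845 seconds
In hours: 211845 / 3600 ≈ 58.8
In days: 211845 / 86400 ≈ 2.45

211845 seconds (58.8 hours / 2.45 days)


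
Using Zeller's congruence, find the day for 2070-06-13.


Friday

Zeller's congruence:
q=13, m=6, k=70, j=20
h = (13 + ⌊13×7/5⌋ + 70 + ⌊70/4⌋ + ⌊20/4⌋ - 2×20) mod 7
= (13 + 18 + 70 + 17 + 5 - 40) mod 7
= 83 mod 7 = 6
h=6 → Friday


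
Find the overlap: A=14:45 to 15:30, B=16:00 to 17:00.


0 minutes

Meeting A: 885-930 (in minutes from midnight)
Meeting B: 960-1020
Overlap start = max(885, 960) = 960
Overlap end = min(930, 1020) = 930
Overlap = max(0, 930 - 960) = 0 min


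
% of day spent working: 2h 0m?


Time: 120 minutes
Day: 1440 minutes
Percentage = (120/1440) × 100 ≈ 8.3%

8.3%


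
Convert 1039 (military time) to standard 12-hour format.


10:39 AM

Hour: 10
10 < 12 → AM


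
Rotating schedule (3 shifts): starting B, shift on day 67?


Shift B

Shifts: A, B, C
Start: B (index 1)
Day 67: (1 + 67 - 1) mod 3
= 67 mod 3
= 1
Index 1 → shift B


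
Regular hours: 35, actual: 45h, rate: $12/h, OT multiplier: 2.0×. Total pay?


$660.00

Regular: 35h × $12 = $420.00
Overtime: 45 - 35 = 10h
OT pay: 10h × $12 × 2.0 = $240.00
Total = $420.00 + $240.00 = $660.00


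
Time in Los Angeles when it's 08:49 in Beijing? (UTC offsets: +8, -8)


Time difference = UTC-8 - UTC+8 = -16 hours
New hour = (8 -16) mod 24
= -8 mod 24 = 16
Minutes unchanged → 16:49; -8 < 0 → previous day

16:49 (previous day)


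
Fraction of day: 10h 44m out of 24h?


0.4472 (44.72%)

Total minutes: 10×60 + 44 = 644
Day = 24×60 = 1440 minutes
Fraction = 644/1440 ≈ 0.4472
As a percentage: 644/1440 × 100 ≈ 44.72%


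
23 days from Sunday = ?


Tuesday

Start: Sunday (index 6)
(6 + 23) mod 7
= 29 mod 7
= 1
Index 1 → Tuesday


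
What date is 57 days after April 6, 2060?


June 2, 2060

Start: April 6, 2060
Add 57 days
April 6 → May 1: 30 - 6 + 1 = 25 days (57 - 25 = 32 left)
May 1 → June 1: 31 - 1 + 1 = 31 days (32 - 31 = 1 left)
June 1 + 1 = June 2, 2060


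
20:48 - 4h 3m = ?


Start: 1248 minutes from midnight
Subtract: 243 minutes
Remaining: 1248 - 243 = 1005
Hours: 16, Minutes: 45

16:45


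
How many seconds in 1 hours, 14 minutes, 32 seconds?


Hours: 1 × 3600 = 3600
Minutes: 14 × 60 = 840
Seconds: 32
Total = 3600 + 840 + 32 = 4472

4472 seconds


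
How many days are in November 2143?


30 days

Month: November (month 11)
November has 30 days


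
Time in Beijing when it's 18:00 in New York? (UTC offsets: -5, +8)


Time difference = UTC+8 - UTC-5 = +13 hours
New hour = (18 + 13) mod 24
= 31 mod 24 = 7
Minutes unchanged → 07:00; 31 ≥ 24 → next day

07:00 (next day)


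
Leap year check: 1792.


Rules: divisible by 4 AND (not by 100 OR by 400)
1792 ÷ 4 = 448 exactly → divisible by 4
1792 ÷ 100 = 17 remainder 92 → not divisible by 100
Divisible by 4 but not by 100 → leap year

Yes


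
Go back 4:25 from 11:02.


Start: 662 minutes from midnight
Subtract: 265 minutes
Remaining: 662 - 265 = 397
Hours: 6, Minutes: 37

06:37


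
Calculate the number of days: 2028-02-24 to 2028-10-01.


220 days

From February 24, 2028 to October 1, 2028
Rest of February 2028: 29 - 24 = 5
Full months: March 31, April 30, May 31, June 30, July 31, August 31, September 30
Days into October 2028: 1
Total = 5 + 31 + 30 + 31 + 30 + 31 + 31 + 30 + 1 = 220 days


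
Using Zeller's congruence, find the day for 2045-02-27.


Monday

Zeller's congruence:
q=27, m=14, k=44, j=20
h = (27 + ⌊13×15/5⌋ + 44 + ⌊44/4⌋ + ⌊20/4⌋ - 2×20) mod 7
= (27 + 39 + 44 + 11 + 5 - 40) mod 7
= 86 mod 7 = 2
h=2 → Monday


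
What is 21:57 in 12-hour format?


9:57 PM

Hour: 21
21 - 12 = 9 → PM


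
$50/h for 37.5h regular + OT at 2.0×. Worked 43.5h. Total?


$2475.00

Regular: 37.5h × $50 = $1875.00
Overtime: 43.5 - 37.5 = 6.0h
OT pay: 6.0h × $50 × 2.0 = $600.00
Total = $1875.00 + $600.00 = $2475.00


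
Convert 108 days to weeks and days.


15 weeks 3 days

Weeks: 108 ÷ 7 = 15 remainder 3


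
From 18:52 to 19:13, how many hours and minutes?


0h 21m

End time in minutes: 19×60 + 13 = 1153
Start time in minutes: 18×60 + 52 = 1132
Difference = 1153 - 1132 = 21 minutes
= 0 hours 21 minutes


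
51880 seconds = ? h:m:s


14h 24m 40s

Hours: 51880 ÷ 3600 = 14 remainder 1480
Minutes: 1480 ÷ 60 = 24 remainder 40
Seconds: 40


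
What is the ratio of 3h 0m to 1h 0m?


3:1 (3.00)

Duration 1: 180 minutes
Duration 2: 60 minutes
Ratio = 180:60
GCD = 60
Simplified = 3:1
As a decimal: 3/1 = 3.00


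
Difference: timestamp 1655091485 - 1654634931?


Difference = 1655091485 - 1654634931 = 456554 seconds
In hours: 456554 / 3600 ≈ 126.8
In days: 456554 / 86400 ≈ 5.28

456554 seconds (126.8 hours / 5.28 days)


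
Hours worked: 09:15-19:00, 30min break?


9h 15m (555 minutes)

Total time = (19×60+0) - (9×60+15)
= 1140 - 555 = 585 min
Minus break: 585 - 30 = 555 min
= 9h 15m


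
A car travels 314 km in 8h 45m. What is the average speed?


35.9 km/h

Distance: 314 km
Time: 8h 45m = 525 min = 525/60 = 35/4 hours
Speed = 314 ÷ (35/4) = 314 × 4 / 35 = 1256/35 ≈ 35.9 km/h


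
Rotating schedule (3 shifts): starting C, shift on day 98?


Shifts: A, B, C
Start: C (index 2)
Day 98: (2 + 98 - 1) mod 3
= 99 mod 3
= 0
Index 0 → shift A

Shift A


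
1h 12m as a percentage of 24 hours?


Total minutes: 1×60 + 12 = 72
Day = 24×60 = 1440 minutes
Fraction = 72/1440 = 0.0500
As a percentage: 72/1440 × 100 = 5.00%

0.0500 (5.00%)


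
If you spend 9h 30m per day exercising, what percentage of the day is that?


Time: 570 minutes
Day: 1440 minutes
Percentage = (570/1440) × 100 ≈ 39.6%

39.6%


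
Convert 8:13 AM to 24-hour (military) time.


08:13

Input: 8:13 AM
AM hour stays: 8


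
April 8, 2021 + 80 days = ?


June 27, 2021

Start: April 8, 2021
Add 80 days
April 8 → May 1: 30 - 8 + 1 = 23 days (80 - 23 = 57 left)
May 1 → June 1: 31 - 1 + 1 = 31 days (57 - 31 = 26 left)
June 1 + 26 = June 27, 2021


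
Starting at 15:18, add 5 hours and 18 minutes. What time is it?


Start: 918 minutes from midnight
Add: 318 minutes
Total: 1236 minutes
Hours: 1236 ÷ 60 = 20 remainder 36

20:36


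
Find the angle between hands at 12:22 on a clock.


Hour hand (12 ≡ 0 on the dial): 0×30 + 22×0.5 = 11.0°
Minute hand = 22×6 = 132°
Difference = |11.0 - 132| = 121.0°

121.0°


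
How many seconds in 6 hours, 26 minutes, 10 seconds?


Hours: 6 × 3600 = 21600
Minutes: 26 × 60 = 1560
Seconds: 10
Total = 21600 + 1560 + 10 = 23170

23170 seconds


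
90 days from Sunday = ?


Saturday

Start: Sunday (index 6)
(6 + 90) mod 7
= 96 mod 7
= 5
Index 5 → Saturday


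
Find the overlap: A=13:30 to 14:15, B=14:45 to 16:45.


Meeting A: 810-855 (in minutes from midnight)
Meeting B: 885-1005
Overlap start = max(810, 885) = 885
Overlap end = min(855, 1005) = 855
Overlap = max(0, 855 - 885) = 0 min

0 minutes


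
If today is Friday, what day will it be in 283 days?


Monday

Start: Friday (index 4)
(4 + 283) mod 7
= 287 mod 7
= 0
Index 0 → Monday


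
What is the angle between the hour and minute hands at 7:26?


67.0°

Hour hand = 7×30 + 26×0.5 = 223.0°
Minute hand = 26×6 = 156°
Difference = |223.0 - 156| = 67.0°


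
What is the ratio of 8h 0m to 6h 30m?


16:13 (1.23)

Duration 1: 480 minutes
Duration 2: 390 minutes
Ratio = 480:390
GCD = 30
Simplified = 16:13
As a decimal: 16/13 ≈ 1.23


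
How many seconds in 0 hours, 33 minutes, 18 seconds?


Hours: 0 × 3600 = 0
Minutes: 33 × 60 = 1980
Seconds: 18
Total = 0 + 1980 + 18 = 1998

1998 seconds


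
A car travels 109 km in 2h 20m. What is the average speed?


46.7 km/h

Distance: 109 km
Time: 2h 20m = 140 min = 140/60 = 7/3 hours
Speed = 109 ÷ (7/3) = 109 × 3 / 7 = 327/7 ≈ 46.7 km/h


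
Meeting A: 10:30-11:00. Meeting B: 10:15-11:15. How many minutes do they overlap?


30 minutes

Meeting A: 630-660 (in minutes from midnight)
Meeting B: 615-675
Overlap start = max(630, 615) = 630
Overlap end = min(660, 675) = 660
Overlap = max(0, 660 - 630) = 30 min


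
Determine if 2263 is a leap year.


No

Rules: divisible by 4 AND (not by 100 OR by 400)
2263 ÷ 4 = 565 remainder 3 → not divisible by 4
Not divisible by 4 → not a leap year


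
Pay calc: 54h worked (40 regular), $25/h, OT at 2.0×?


$1700.00

Regular: 40h × $25 = $1000.00
Overtime: 54 - 40 = 14h
OT pay: 14h × $25 × 2.0 = $700.00
Total = $1000.00 + $700.00 = $1700.00


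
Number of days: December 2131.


Month: December (month 12)
December has 31 days

31 days


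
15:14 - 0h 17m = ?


Start: 914 minutes from midnight
Subtract: 17 minutes
Remaining: 914 - 17 = 897
Hours: 14, Minutes: 57

14:57


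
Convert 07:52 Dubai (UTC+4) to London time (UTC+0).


03:52

Time difference = UTC+0 - UTC+4 = -4 hours
New hour = (7 -4) mod 24
= 3 mod 24 = 3
Minutes unchanged → 03:52


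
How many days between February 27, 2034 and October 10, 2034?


225 days

From February 27, 2034 to October 10, 2034
Rest of February 2034: 28 - 27 = 1
Full months: March 31, April 30, May 31, June 30, July 31, August 31, September 30
Days into October 2034: 10
Total = 1 + 31 + 30 + 31 + 30 + 31 + 31 + 30 + 10 = 225 days


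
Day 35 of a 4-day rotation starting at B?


Shifts: A, B, C, D
Start: B (index 1)
Day 35: (1 + 35 - 1) mod 4
= 35 mod 4
= 3
Index 3 → shift D

Shift D


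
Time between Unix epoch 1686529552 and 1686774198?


244646 seconds (68.0 hours / 2.83 days)

Difference = 1686774198 - 1686529552 = 244646 seconds
In hours: 244646 / 3600 ≈ 68.0
In days: 244646 / 86400 ≈ 2.83


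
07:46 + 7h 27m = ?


Start: 466 minutes from midnight
Add: 447 minutes
Total: 913 minutes
Hours: 913 ÷ 60 = 15 remainder 13

15:13


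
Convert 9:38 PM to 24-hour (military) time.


21:38

Input: 9:38 PM
PM: 9 + 12 = 21


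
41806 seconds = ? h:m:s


11h 36m 46s

Hours: 41806 ÷ 3600 = 11 remainder 2206
Minutes: 2206 ÷ 60 = 36 remainder 46
Seconds: 46


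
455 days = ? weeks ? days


Weeks: 455 ÷ 7 = 65 remainder 0

65 weeks 0 days


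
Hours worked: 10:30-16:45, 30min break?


Total time = (16×60+45) - (10×60+30)
= 1005 - 630 = 375 min
Minus break: 375 - 30 = 345 min
= 5h 45m

5h 45m (345 minutes)


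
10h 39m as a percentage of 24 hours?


Total minutes: 10×60 + 39 = 639
Day = 24×60 = 1440 minutes
Fraction = 639/1440 ≈ 0.4438
As a percentage: 639/1440 × 100 ≈ 44.38%

0.4438 (44.38%)


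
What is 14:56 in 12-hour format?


2:56 PM

Hour: 14
14 - 12 = 2 → PM


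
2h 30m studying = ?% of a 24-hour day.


Time: 150 minutes
Day: 1440 minutes
Percentage = (150/1440) × 100 ≈ 10.4%

10.4%


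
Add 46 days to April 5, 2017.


Start: April 5, 2017
Add 46 days
April 5 → May 1: 30 - 5 + 1 = 26 days (46 - 26 = 20 left)
May 1 + 20 = May 21, 2017

May 21, 2017


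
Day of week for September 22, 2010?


Zeller's congruence:
q=22, m=9, k=10, j=20
h = (22 + ⌊13×10/5⌋ + 10 + ⌊10/4⌋ + ⌊20/4⌋ - 2×20) mod 7
= (22 + 26 + 10 + 2 + 5 - 40) mod 7
= 25 mod 7 = 4
h=4 → Wednesday

Wednesday


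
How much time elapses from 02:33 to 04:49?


End time in minutes: 4×60 + 49 = 289
Start time in minutes: 2×60 + 33 = 153
Difference = 289 - 153 = 136 minutes
= 2 hours 16 minutes

2h 16m


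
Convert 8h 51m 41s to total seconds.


31901 seconds

Hours: 8 × 3600 = 28800
Minutes: 51 × 60 = 3060
Seconds: 41
Total = 28800 + 3060 + 41 = 31901


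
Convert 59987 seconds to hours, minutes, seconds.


Hours: 59987 ÷ 3600 = 16 remainder 2387
Minutes: 2387 ÷ 60 = 39 remainder 47
Seconds: 47

16h 39m 47s


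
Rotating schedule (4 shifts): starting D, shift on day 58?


Shifts: A, B, C, D
Start: D (index 3)
Day 58: (3 + 58 - 1) mod 4
= 60 mod 4
= 0
Index 0 → shift A

Shift A


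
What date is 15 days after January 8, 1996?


Start: January 8, 1996
Add 15 days
January 8 + 15 = January 23, 1996

January 23, 1996


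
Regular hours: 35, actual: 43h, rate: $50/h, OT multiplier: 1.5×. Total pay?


Regular: 35h × $50 = $1750.00
Overtime: 43 - 35 = 8h
OT pay: 8h × $50 × 1.5 = $600.00
Total = $1750.00 + $600.00 = $2350.00

$2350.00


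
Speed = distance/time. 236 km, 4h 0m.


59.0 km/h

Distance: 236 km
Time: 4 hours
Speed = 236 / 4 = 59.0 km/h


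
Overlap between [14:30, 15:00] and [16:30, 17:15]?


0 minutes

Meeting A: 870-900 (in minutes from midnight)
Meeting B: 990-1035
Overlap start = max(870, 990) = 990
Overlap end = min(900, 1035) = 900
Overlap = max(0, 900 - 990) = 0 min


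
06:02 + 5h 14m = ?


Start: 362 minutes from midnight
Add: 314 minutes
Total: 676 minutes
Hours: 676 ÷ 60 = 11 remainder 16

11:16


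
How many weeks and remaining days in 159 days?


Weeks: 159 ÷ 7 = 22 remainder 5

22 weeks 5 days


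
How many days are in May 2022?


31 days

Month: May (month 5)
May has 31 days


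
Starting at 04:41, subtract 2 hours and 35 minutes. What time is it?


Start: 281 minutes from midnight
Subtract: 155 minutes
Remaining: 281 - 155 = 126
Hours: 2, Minutes: 6

02:06


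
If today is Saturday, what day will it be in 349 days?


Start: Saturday (index 5)
(5 + 349) mod 7
= 354 mod 7
= 4
Index 4 → Friday

Friday


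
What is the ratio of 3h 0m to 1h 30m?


2:1 (2.00)

Duration 1: 180 minutes
Duration 2: 90 minutes
Ratio = 180:90
GCD = 90
Simplified = 2:1
As a decimal: 2/1 = 2.00


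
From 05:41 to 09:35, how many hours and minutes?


3h 54m

End time in minutes: 9×60 + 35 = 575
Start time in minutes: 5×60 + 41 = 341
Difference = 575 - 341 = 234 minutes
= 3 hours 54 minutes


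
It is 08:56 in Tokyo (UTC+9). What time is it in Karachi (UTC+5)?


Time difference = UTC+5 - UTC+9 = -4 hours
New hour = (8 -4) mod 24
= 4 mod 24 = 4
Minutes unchanged → 04:56

04:56


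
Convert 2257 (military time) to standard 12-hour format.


Hour: 22
22 - 12 = 10 → PM

10:57 PM


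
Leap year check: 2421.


No

Rules: divisible by 4 AND (not by 100 OR by 400)
2421 ÷ 4 = 605 remainder 1 → not divisible by 4
Not divisible by 4 → not a leap year


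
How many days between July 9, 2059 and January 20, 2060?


From July 9, 2059 to January 20, 2060
Rest of July 2059: 31 - 9 = 22
Full months: August 31, September 30, October 31, November 30, December 31
Days into January 2060: 20
Total = 22 + 31 + 30 + 31 + 30 + 31 + 20 = 195 days

195 days


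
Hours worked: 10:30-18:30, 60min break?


Total time = (18×60+30) - (10×60+30)
= 1110 - 630 = 480 min
Minus break: 480 - 60 = 420 min
= 7h 0m

7h 0m (420 minutes)


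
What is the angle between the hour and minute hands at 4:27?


Hour hand = 4×30 + 27×0.5 = 133.5°
Minute hand = 27×6 = 162°
Difference = |133.5 - 162| = 28.5°

28.5°


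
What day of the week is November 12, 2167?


Zeller's congruence:
q=12, m=11, k=67, j=21
h = (12 + ⌊13×12/5⌋ + 67 + ⌊67/4⌋ + ⌊21/4⌋ - 2×21) mod 7
= (12 + 31 + 67 + 16 + 5 - 42) mod 7
= 89 mod 7 = 5
h=5 → Thursday

Thursday


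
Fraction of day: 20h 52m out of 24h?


0.8694 (86.94%)

Total minutes: 20×60 + 52 = 1252
Day = 24×60 = 1440 minutes
Fraction = 1252/1440 ≈ 0.8694
As a percentage: 1252/1440 × 100 ≈ 86.94%


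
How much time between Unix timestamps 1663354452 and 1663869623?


Difference = 1663869623 - 1663354452 = 515171 seconds
In hours: 515171 / 3600 ≈ 143.1
In days: 515171 / 86400 ≈ 5.96

515171 seconds (143.1 hours / 5.96 days)


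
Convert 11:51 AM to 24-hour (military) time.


Input: 11:51 AM
AM hour stays: 11

11:51


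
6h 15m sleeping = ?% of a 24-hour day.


Time: 375 minutes
Day: 1440 minutes
Percentage = (375/1440) × 100 ≈ 26.0%

26.0%


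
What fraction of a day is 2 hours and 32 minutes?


0.1056 (10.56%)

Total minutes: 2×60 + 32 = 152
Day = 24×60 = 1440 minutes
Fraction = 152/1440 ≈ 0.1056
As a percentage: 152/1440 × 100 ≈ 10.56%


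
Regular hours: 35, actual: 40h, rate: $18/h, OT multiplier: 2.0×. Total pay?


$810.00

Regular: 35h × $18 = $630.00
Overtime: 40 - 35 = 5h
OT pay: 5h × $18 × 2.0 = $180.00
Total = $630.00 + $180.00 = $810.00


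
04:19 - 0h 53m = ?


03:26

Start: 259 minutes from midnight
Subtract: 53 minutes
Remaining: 259 - 53 = 206
Hours: 3, Minutes: 26


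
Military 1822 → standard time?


Hour: 18
18 - 12 = 6 → PM

6:22 PM


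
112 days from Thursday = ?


Start: Thursday (index 3)
(3 + 112) mod 7
= 115 mod 7
= 3
Index 3 → Thursday

Thursday


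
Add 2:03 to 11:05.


Start: 665 minutes from midnight
Add: 123 minutes
Total: 788 minutes
Hours: 788 ÷ 60 = 13 remainder 8

13:08


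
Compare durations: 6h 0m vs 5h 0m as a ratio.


6:5 (1.20)

Duration 1: 360 minutes
Duration 2: 300 minutes
Ratio = 360:300
GCD = 60
Simplified = 6:5
As a decimal: 6/5 = 1.20


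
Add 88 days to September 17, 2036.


Start: September 17, 2036
Add 88 days
September 17 → October 1: 30 - 17 + 1 = 14 days (88 - 14 = 74 left)
October 1 → November 1: 31 - 1 + 1 = 31 days (74 - 31 = 43 left)
November 1 → December 1: 30 - 1 + 1 = 30 days (43 - 30 = 13 left)
December 1 + 13 = December 14, 2036

December 14, 2036


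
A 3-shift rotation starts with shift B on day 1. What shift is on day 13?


Shift B

Shifts: A, B, C
Start: B (index 1)
Day 13: (1 + 13 - 1) mod 3
= 13 mod 3
= 1
Index 1 → shift B


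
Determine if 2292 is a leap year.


Rules: divisible by 4 AND (not by 100 OR by 400)
2292 ÷ 4 = 573 exactly → divisible by 4
2292 ÷ 100 = 22 remainder 92 → not divisible by 100
Divisible by 4 but not by 100 → leap year

Yes


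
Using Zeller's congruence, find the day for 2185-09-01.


Thursday

Zeller's congruence:
q=1, m=9, k=85, j=21
h = (1 + ⌊13×10/5⌋ + 85 + ⌊85/4⌋ + ⌊21/4⌋ - 2×21) mod 7
= (1 + 26 + 85 + 21 + 5 - 42) mod 7
= 96 mod 7 = 5
h=5 → Thursday


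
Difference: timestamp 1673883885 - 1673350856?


533029 seconds (148.1 hours / 6.17 days)

Difference = 1673883885 - 1673350856 = 533029 seconds
In hours: 533029 / 3600 ≈ 148.1
In days: 533029 / 86400 ≈ 6.17


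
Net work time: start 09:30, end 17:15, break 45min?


Total time = (17×60+15) - (9×60+30)
= 1035 - 570 = 465 min
Minus break: 465 - 45 = 420 min
= 7h 0m

7h 0m (420 minutes)


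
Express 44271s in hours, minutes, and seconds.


Hours: 44271 ÷ 3600 = 12 remainder 1071
Minutes: 1071 ÷ 60 = 17 remainder 51
Seconds: 51

12h 17m 51s


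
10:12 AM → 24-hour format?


10:12

Input: 10:12 AM
AM hour stays: 10


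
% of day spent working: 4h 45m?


Time: 285 minutes
Day: 1440 minutes
Percentage = (285/1440) × 100 ≈ 19.8%

19.8%


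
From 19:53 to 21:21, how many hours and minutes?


End time in minutes: 21×60 + 21 = 1281
Start time in minutes: 19×60 + 53 = 1193
Difference = 1281 - 1193 = 88 minutes
= 1 hours 28 minutes

1h 28m


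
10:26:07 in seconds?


Hours: 10 × 3600 = 36000
Minutes: 26 × 60 = 1560
Seconds: 7
Total = 36000 + 1560 + 7 = 37567

37567 seconds


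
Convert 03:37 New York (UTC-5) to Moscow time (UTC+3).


11:37

Time difference = UTC+3 - UTC-5 = +8 hours
New hour = (3 + 8) mod 24
= 11 mod 24 = 11
Minutes unchanged → 11:37


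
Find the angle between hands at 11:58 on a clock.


11.0°

Hour hand = 11×30 + 58×0.5 = 359.0°
Minute hand = 58×6 = 348°
Difference = |359.0 - 348| = 11.0°


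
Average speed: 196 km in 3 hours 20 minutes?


58.8 km/h

Distance: 196 km
Time: 3h 20m = 200 min = 200/60 = 10/3 hours
Speed = 196 ÷ (10/3) = 196 × 3 / 10 = 588/10 = 58.8 km/h


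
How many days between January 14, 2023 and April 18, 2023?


94 days

From January 14, 2023 to April 18, 2023
Rest of January 2023: 31 - 14 = 17
Full months: February 2023 28, March 31
Days into April 2023: 18
Total = 17 + 28 + 31 + 18 = 94 days


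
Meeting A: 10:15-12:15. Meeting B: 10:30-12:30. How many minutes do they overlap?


105 minutes

Meeting A: 615-735 (in minutes from midnight)
Meeting B: 630-750
Overlap start = max(615, 630) = 630
Overlap end = min(735, 750) = 735
Overlap = max(0, 735 - 630) = 105 min


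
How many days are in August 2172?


Month: August (month 8)
August has 31 days

31 days


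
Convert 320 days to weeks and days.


45 weeks 5 days

Weeks: 320 ÷ 7 = 45 remainder 5


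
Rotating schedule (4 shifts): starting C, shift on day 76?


Shifts: A, B, C, D
Start: C (index 2)
Day 76: (2 + 76 - 1) mod 4
= 77 mod 4
= 1
Index 1 → shift B

Shift B


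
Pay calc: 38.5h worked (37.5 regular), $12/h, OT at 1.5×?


Regular: 37.5h × $12 = $450.00
Overtime: 38.5 - 37.5 = 1.0h
OT pay: 1.0h × $12 × 1.5 = $18.00
Total = $450.00 + $18.00 = $468.00

$468.00


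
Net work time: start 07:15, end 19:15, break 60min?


11h 0m (660 minutes)

Total time = (19×60+15) - (7×60+15)
= 1155 - 435 = 720 min
Minus break: 720 - 60 = 660 min
= 11h 0m


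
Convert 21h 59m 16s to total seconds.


79156 seconds

Hours: 21 × 3600 = 75600
Minutes: 59 × 60 = 3540
Seconds: 16
Total = 75600 + 3540 + 16 = 79156


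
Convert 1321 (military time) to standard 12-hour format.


1:21 PM

Hour: 13
13 - 12 = 1 → PM


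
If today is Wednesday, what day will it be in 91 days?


Wednesday

Start: Wednesday (index 2)
(2 + 91) mod 7
= 93 mod 7
= 2
Index 2 → Wednesday


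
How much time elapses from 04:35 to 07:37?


3h 2m

End time in minutes: 7×60 + 37 = 457
Start time in minutes: 4×60 + 35 = 275
Difference = 457 - 275 = 182 minutes
= 3 hours 2 minutes


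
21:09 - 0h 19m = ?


20:50

Start: 1269 minutes from midnight
Subtract: 19 minutes
Remaining: 1269 - 19 = 1250
Hours: 20, Minutes: 50


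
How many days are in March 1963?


31 days

Month: March (month 3)
March has 31 days


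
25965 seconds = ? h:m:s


7h 12m 45s

Hours: 25965 ÷ 3600 = 7 remainder 765
Minutes: 765 ÷ 60 = 12 remainder 45
Seconds: 45


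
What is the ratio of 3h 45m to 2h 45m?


Duration 1: 225 minutes
Duration 2: 165 minutes
Ratio = 225:165
GCD = 15
Simplified = 15:11
As a decimal: 15/11 ≈ 1.36

15:11 (1.36)


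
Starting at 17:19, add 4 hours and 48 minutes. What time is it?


22:07

Start: 1039 minutes from midnight
Add: 288 minutes
Total: 1327 minutes
Hours: 1327 ÷ 60 = 22 remainder 7


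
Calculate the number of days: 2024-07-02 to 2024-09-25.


85 days

From July 2, 2024 to September 25, 2024
Rest of July 2024: 31 - 2 = 29
Full months: August 31
Days into September 2024: 25
Total = 29 + 31 + 25 = 85 days


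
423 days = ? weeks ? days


Weeks: 423 ÷ 7 = 60 remainder 3

60 weeks 3 days


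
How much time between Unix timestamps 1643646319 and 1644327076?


Difference = 1644327076 - 1643646319 = 680757 seconds
In hours: 680757 / 3600 ≈ 189.1
In days: 680757 / 86400 ≈ 7.88

680757 seconds (189.1 hours / 7.88 days)


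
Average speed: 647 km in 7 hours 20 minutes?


88.2 km/h

Distance: 647 km
Time: 7h 20m = 440 min = 440/60 = 22/3 hours
Speed = 647 ÷ (22/3) = 647 × 3 / 22 = 1941/22 ≈ 88.2 km/h


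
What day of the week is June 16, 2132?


Zeller's congruence:
q=16, m=6, k=32, j=21
h = (16 + ⌊13×7/5⌋ + 32 + ⌊32/4⌋ + ⌊21/4⌋ - 2×21) mod 7
= (16 + 18 + 32 + 8 + 5 - 42) mod 7
= 37 mod 7 = 2
h=2 → Monday

Monday


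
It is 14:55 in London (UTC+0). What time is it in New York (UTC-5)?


09:55

Time difference = UTC-5 - UTC+0 = -5 hours
New hour = (14 -5) mod 24
= 9 mod 24 = 9
Minutes unchanged → 09:55


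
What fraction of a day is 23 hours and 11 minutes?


0.9660 (96.60%)

Total minutes: 23×60 + 11 = 1391
Day = 24×60 = 1440 minutes
Fraction = 1391/1440 ≈ 0.9660
As a percentage: 1391/1440 × 100 ≈ 96.60%


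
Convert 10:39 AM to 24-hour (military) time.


10:39

Input: 10:39 AM
AM hour stays: 10


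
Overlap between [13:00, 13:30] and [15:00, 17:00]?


Meeting A: 780-810 (in minutes from midnight)
Meeting B: 900-1020
Overlap start = max(780, 900) = 900
Overlap end = min(810, 1020) = 810
Overlap = max(0, 810 - 900) = 0 min

0 minutes


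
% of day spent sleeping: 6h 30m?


Time: 390 minutes
Day: 1440 minutes
Percentage = (390/1440) × 100 ≈ 27.1%

27.1%


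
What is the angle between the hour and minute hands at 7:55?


92.5°

Hour hand = 7×30 + 55×0.5 = 237.5°
Minute hand = 55×6 = 330°
Difference = |237.5 - 330| = 92.5°


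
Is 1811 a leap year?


No

Rules: divisible by 4 AND (not by 100 OR by 400)
1811 ÷ 4 = 452 remainder 3 → not divisible by 4
Not divisible by 4 → not a leap year


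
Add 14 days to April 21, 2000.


May 5, 2000

Start: April 21, 2000
Add 14 days
April 21 → May 1: 30 - 21 + 1 = 10 days (14 - 10 = 4 left)
May 1 + 4 = May 5, 2000


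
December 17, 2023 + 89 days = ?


Start: December 17, 2023
Add 89 days
December 17 → January 1: 31 - 17 + 1 = 15 days (89 - 15 = 74 left)
January 1 → February 1: 31 - 1 + 1 = 31 days (74 - 31 = 43 left)
February 1 → March 1: 29 - 1 + 1 = 29 days (43 - 29 = 14 left)
March 1 + 14 = March 15, 2024

March 15, 2024


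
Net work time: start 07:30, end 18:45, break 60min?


10h 15m (615 minutes)

Total time = (18×60+45) - (7×60+30)
= 1125 - 450 = 675 min
Minus break: 675 - 60 = 615 min
= 10h 15m


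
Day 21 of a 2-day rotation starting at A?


Shifts: A, B
Start: A (index 0)
Day 21: (0 + 21 - 1) mod 2
= 20 mod 2
= 0
Index 0 → shift A

Shift A


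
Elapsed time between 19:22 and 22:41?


End time in minutes: 22×60 + 41 = 1361
Start time in minutes: 19×60 + 22 = 1162
Difference = 1361 - 1162 = 199 minutes
= 3 hours 19 minutes

3h 19m


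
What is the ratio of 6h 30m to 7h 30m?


Duration 1: 390 minutes
Duration 2: 450 minutes
Ratio = 390:450
GCD = 30
Simplified = 13:15
As a decimal: 13/15 ≈ 0.87

13:15 (0.87)


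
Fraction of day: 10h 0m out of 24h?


Total minutes: 10×60 + 0 = 600
Day = 24×60 = 1440 minutes
Fraction = 600/1440 ≈ 0.4167
As a percentage: 600/1440 × 100 ≈ 41.67%

0.4167 (41.67%)


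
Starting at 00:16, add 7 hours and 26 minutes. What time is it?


Start: 16 minutes from midnight
Add: 446 minutes
Total: 462 minutes
Hours: 462 ÷ 60 = 7 remainder 42

07:42


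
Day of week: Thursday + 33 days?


Start: Thursday (index 3)
(3 + 33) mod 7
= 36 mod 7
= 1
Index 1 → Tuesday

Tuesday


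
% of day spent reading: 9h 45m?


40.6%

Time: 585 minutes
Day: 1440 minutes
Percentage = (585/1440) × 100 ≈ 40.6%


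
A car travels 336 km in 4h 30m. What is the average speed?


Distance: 336 km
Time: 4h 30m = 270 min = 270/60 = 9/2 hours
Speed = 336 ÷ (9/2) = 336 × 2 / 9 = 672/9 ≈ 74.7 km/h

74.7 km/h


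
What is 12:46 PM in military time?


12:46

Input: 12:46 PM
12 PM → 12 (noon)


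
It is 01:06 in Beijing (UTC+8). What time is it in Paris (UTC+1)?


Time difference = UTC+1 - UTC+8 = -7 hours
New hour = (1 -7) mod 24
= -6 mod 24 = 18
Minutes unchanged → 18:06; -6 < 0 → previous day

18:06 (previous day)


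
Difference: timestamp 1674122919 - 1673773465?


349454 seconds (97.1 hours / 4.04 days)

Difference = 1674122919 - 1673773465 = 349454 seconds
In hours: 349454 / 3600 ≈ 97.1
In days: 349454 / 86400 ≈ 4.04


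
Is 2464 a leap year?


Yes

Rules: divisible by 4 AND (not by 100 OR by 400)
2464 ÷ 4 = 616 exactly → divisible by 4
2464 ÷ 100 = 24 remainder 64 → not divisible by 100
Divisible by 4 but not by 100 → leap year


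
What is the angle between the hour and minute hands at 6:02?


169.0°

Hour hand = 6×30 + 2×0.5 = 181.0°
Minute hand = 2×6 = 12°
Difference = |181.0 - 12| = 169.0°


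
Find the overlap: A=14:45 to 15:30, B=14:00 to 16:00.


Meeting A: 885-930 (in minutes from midnight)
Meeting B: 840-960
Overlap start = max(885, 840) = 885
Overlap end = min(930, 960) = 930
Overlap = max(0, 930 - 885) = 45 min

45 minutes


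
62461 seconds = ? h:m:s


17h 21m 1s

Hours: 62461 ÷ 3600 = 17 remainder 1261
Minutes: 1261 ÷ 60 = 21 remainder 1
Seconds: 1


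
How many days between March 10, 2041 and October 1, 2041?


From March 10, 2041 to October 1, 2041
Rest of March 2041: 31 - 10 = 21
Full months: April 30, May 31, June 30, July 31, August 31, September 30
Days into October 2041: 1
Total = 21 + 30 + 31 + 30 + 31 + 31 + 30 + 1 = 205 days

205 days
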